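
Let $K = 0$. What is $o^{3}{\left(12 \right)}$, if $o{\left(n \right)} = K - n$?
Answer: $-1728$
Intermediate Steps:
$o{\left(n \right)} = - n$ ($o{\left(n \right)} = 0 - n = - n$)
$o^{3}{\left(12 \right)} = \left(\left(-1\right) 12\right)^{3} = \left(-12\right)^{3} = -1728$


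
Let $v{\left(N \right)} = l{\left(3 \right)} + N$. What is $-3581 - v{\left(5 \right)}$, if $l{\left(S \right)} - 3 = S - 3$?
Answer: $-3589$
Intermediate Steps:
$l{\left(S \right)} = S$ ($l{\left(S \right)} = 3 + \left(S - 3\right) = 3 + \left(-3 + S\right) = S$)
$v{\left(N \right)} = 3 + N$
$-3581 - v{\left(5 \right)} = -3581 - \left(3 + 5\right) = -3581 - 8 = -3589$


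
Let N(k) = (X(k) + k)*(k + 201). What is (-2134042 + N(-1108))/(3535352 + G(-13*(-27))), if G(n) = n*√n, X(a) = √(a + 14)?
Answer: -3991716448272/12498670520353 + 1188927558*√39/12498670520353 - 3206564264*I*√1094/12498670520353 + 955071*I*√42666/12498670520353 ≈ -0.31878 - 0.0084699*I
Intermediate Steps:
X(a) = √(14 + a)
G(n) = n^(3/2)
N(k) = (201 + k)*(k + √(14 + k)) (N(k) = (√(14 + k) + k)*(k + 201) = (k + √(14 + k))*(201 + k) = (201 + k)*(k + √(14 + k)))
(-2134042 + N(-1108))/(3535352 + G(-13*(-27))) = (-2134042 + ((-1108)² + 201*(-1108) + 201*√(14 - 1108) - 1108*√(14 - 1108)))/(3535352 + (-13*(-27))^(3/2)) = (-2134042 + (1227664 - 222708 + 201*√(-1094) - 1108*I*√1094))/(3535352 + 351^(3/2)) = (-2134042 + (1227664 - 222708 + 201*(I*√1094) - 1108*I*√1094))/(3535352 + 1053*√39) = (-2134042 + (1227664 - 222708 + 201*I*√1094 - 1108*I*√1094))/(3535352 + 1053*√39) = (-2134042 + (1004956 - 907*I*√1094))/(3535352 + 1053*√39) = (-1129086 - 907*I*√1094)/(3535352 + 1053*√39)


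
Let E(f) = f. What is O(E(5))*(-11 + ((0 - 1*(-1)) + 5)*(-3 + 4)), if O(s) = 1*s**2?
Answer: -125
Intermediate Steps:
O(s) = s**2
O(E(5))*(-11 + ((0 - 1*(-1)) + 5)*(-3 + 4)) = 5**2*(-11 + ((0 - 1*(-1)) + 5)*(-3 + 4)) = 25*(-11 + ((0 + 1) + 5)*1) = 25*(-11 + (1 + 5)*1) = 25*(-11 + 6*1) = 25*(-11 + 6) = 25*(-5) = -125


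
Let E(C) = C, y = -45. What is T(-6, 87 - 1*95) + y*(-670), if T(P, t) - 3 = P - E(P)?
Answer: 30153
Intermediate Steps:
T(P, t) = 3 (T(P, t) = 3 + (P - P) = 3 + 0 = 3)
T(-6, 87 - 1*95) + y*(-670) = 3 - 45*(-670) = 3 + 30150 = 30153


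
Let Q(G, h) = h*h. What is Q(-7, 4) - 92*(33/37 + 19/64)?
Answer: -55273/592 ≈ -93.367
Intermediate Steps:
Q(G, h) = h**2
Q(-7, 4) - 92*(33/37 + 19/64) = 4**2 - 92*(33/37 + 19/64) = 16 - 92*(33*(1/37) + 19*(1/64)) = 16 - 92*(33/37 + 19/64) = 16 - 92*2815/2368 = 16 - 64745/592 = -55273/592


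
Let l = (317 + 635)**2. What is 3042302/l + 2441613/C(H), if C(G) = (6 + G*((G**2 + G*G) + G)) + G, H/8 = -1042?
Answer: 881087673510038635/262476829792078496 ≈ 3.3568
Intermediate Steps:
H = -8336 (H = 8*(-1042) = -8336)
C(G) = 6 + G + G*(G + 2*G**2) (C(G) = (6 + G*((G**2 + G**2) + G)) + G = (6 + G*(2*G**2 + G)) + G = (6 + G*(G + 2*G**2)) + G = 6 + G + G*(G + 2*G**2))
l = 906304 (l = 952**2 = 906304)
3042302/l + 2441613/C(H) = 3042302/906304 + 2441613/(6 - 8336 + (-8336)**2 + 2*(-8336)**3) = 3042302*(1/906304) + 2441613/(6 - 8336 + 69488896 + 2*(-579259437056)) = 1521151/453152 + 2441613/(6 - 8336 + 69488896 - 1158518874112) = 1521151/453152 + 2441613/(-1158449393546) = 1521151/453152 + 2441613*(-1/1158449393546) = 1521151/453152 - 2441613/1158449393546 = 881087673510038635/262476829792078496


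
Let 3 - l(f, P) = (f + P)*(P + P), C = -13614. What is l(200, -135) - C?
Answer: 31167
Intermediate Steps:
l(f, P) = 3 - 2*P*(P + f) (l(f, P) = 3 - (f + P)*(P + P) = 3 - (P + f)*2*P = 3 - 2*P*(P + f))
l(200, -135) - C = (3 - 2*(-135)**2 - 2*(-135)*200) - 1*(-13614) = (3 - 2*18225 + 54000) + 13614 = (3 - 36450 + 54000) + 13614 = 17553 + 13614 = 31167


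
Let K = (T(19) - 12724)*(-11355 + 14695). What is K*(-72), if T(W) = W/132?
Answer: 33658161960/11 ≈ 3.0598e+9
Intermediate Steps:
T(W) = W/132 (T(W) = W*(1/132) = W/132)
K = -1402423415/33 (K = ((1/132)*19 - 12724)*(-11355 + 14695) = (19/132 - 12724)*3340 = -1679549/132*3340 = -1402423415/33 ≈ -4.2498e+7)
K*(-72) = -1402423415/33*(-72) = 33658161960/11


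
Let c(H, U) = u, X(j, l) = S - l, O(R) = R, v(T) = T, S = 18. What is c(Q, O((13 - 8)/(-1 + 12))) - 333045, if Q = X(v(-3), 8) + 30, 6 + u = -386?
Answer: -333437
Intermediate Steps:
u = -392 (u = -6 - 386 = -392)
X(j, l) = 18 - l
Q = 40 (Q = (18 - 1*8) + 30 = (18 - 8) + 30 = 10 + 30 = 40)
c(H, U) = -392
c(Q, O((13 - 8)/(-1 + 12))) - 333045 = -392 - 333045 = -333437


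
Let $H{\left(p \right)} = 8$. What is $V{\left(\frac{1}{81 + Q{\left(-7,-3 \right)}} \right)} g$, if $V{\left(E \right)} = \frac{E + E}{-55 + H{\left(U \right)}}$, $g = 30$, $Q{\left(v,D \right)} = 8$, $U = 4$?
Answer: $- \frac{60}{4183} \approx -0.014344$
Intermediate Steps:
$V{\left(E \right)} = - \frac{2 E}{47}$ ($V{\left(E \right)} = \frac{E + E}{-55 + 8} = \frac{2 E}{-47} = 2 E \left(- \frac{1}{47}\right) = - \frac{2 E}{47}$)
$V{\left(\frac{1}{81 + Q{\left(-7,-3 \right)}} \right)} g = - \frac{2}{47 \left(81 + 8\right)} 30 = - \frac{2}{47 \cdot 89} \cdot 30 = \left(- \frac{2}{47}\right) \frac{1}{89} \cdot 30 = \left(- \frac{2}{4183}\right) 30 = - \frac{60}{4183}$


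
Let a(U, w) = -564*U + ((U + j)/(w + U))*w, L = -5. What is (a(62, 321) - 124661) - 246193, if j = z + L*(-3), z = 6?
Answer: -155403183/383 ≈ -4.0575e+5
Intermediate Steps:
j = 21 (j = 6 - 5*(-3) = 6 + 15 = 21)
a(U, w) = -564*U + w*(21 + U)/(U + w) (a(U, w) = -564*U + ((U + 21)/(w + U))*w = -564*U + ((21 + U)/(U + w))*w = -564*U + w*(21 + U)/(U + w))
(a(62, 321) - 124661) - 246193 = ((-564*62² + 21*321 - 563*62*321)/(62 + 321) - 124661) - 246193 = ((-564*3844 + 6741 - 11204826)/383 - 124661) - 246193 = ((-2168016 + 6741 - 11204826)/383 - 124661) - 246193 = ((1/383)*(-13366101) - 124661) - 246193 = (-13366101/383 - 124661) - 246193 = -61111264/383 - 246193 = -155403183/383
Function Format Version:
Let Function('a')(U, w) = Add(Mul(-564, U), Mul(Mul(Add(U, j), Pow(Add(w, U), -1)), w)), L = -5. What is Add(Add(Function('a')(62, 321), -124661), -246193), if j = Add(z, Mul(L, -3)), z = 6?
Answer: Rational(-155403183, 383) ≈ -4.0575e+5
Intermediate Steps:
j = 21 (j = Add(6, Mul(-5, -3)) = Add(6, 15) = 21)
Function('a')(U, w) = Add(Mul(-564, U), Mul(w, Pow(Add(U, w), -1), Add(21, U))) (Function('a')(U, w) = Add(Mul(-564, U), Mul(Mul(Add(U, 21), Pow(Add(w, U), -1)), w)) = Add(Mul(-564, U), Mul(Mul(Add(21, U), Pow(Add(U, w), -1)), w)) = Add(Mul(-564, U), Mul(Mul(Pow(Add(U, w), -1), Add(21, U)), w)) = Add(Mul(-564, U), Mul(w, Pow(Add(U, w), -1), Add(21, U))))
Add(Add(Function('a')(62, 321), -124661), -246193) = Add(Add(Mul(Pow(Add(62, 321), -1), Add(Mul(-564, Pow(62, 2)), Mul(21, 321), Mul(-563, 62, 321))), -124661), -246193) = Add(Add(Mul(Pow(383, -1), Add(Mul(-564, 3844), 6741, -11204826)), -124661), -246193) = Add(Add(Mul(Rational(1, 383), Add(-2168016, 6741, -11204826)), -124661), -246193) = Add(Add(Mul(Rational(1, 383), -13366101), -124661), -246193) = Add(Add(Rational(-13366101, 383), -124661), -246193) = Add(Rational(-61111264, 383), -246193) = Rational(-155403183, 383)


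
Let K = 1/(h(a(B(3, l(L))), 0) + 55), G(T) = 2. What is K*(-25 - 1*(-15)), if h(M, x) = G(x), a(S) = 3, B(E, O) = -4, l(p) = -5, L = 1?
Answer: -10/57 ≈ -0.17544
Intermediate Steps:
h(M, x) = 2
K = 1/57 (K = 1/(2 + 55) = 1/57 ≈ 0.017544)
K*(-25 - 1*(-15)) = (-25 - 1*(-15))/57 = (-25 + 15)/57 = (1/57)*(-10) = -10/57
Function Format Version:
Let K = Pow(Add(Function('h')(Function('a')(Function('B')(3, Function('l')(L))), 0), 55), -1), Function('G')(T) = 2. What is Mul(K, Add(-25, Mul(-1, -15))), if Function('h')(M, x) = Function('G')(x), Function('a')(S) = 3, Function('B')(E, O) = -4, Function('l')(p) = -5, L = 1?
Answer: Rational(-10, 57) ≈ -0.17544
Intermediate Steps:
Function('h')(M, x) = 2
K = Rational(1, 57) (K = Pow(Add(2, 55), -1) = Pow(57, -1) = Rational(1, 57) ≈ 0.017544)
Mul(K, Add(-25, Mul(-1, -15))) = Mul(Rational(1, 57), Add(-25, Mul(-1, -15))) = Mul(Rational(1, 57), Add(-25, 15)) = Mul(Rational(1, 57), -10) = Rational(-10, 57)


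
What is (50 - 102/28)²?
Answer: 421201/196 ≈ 2149.0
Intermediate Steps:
(50 - 102/28)² = (50 - 102*1/28)² = (50 - 51/14)² = (649/14)² = 421201/196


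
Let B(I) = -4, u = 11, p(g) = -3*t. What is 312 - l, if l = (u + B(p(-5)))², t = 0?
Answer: 263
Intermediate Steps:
p(g) = 0 (p(g) = -3*0 = 0)
l = 49 (l = (11 - 4)² = 7² = 49)
312 - l = 312 - 1*49 = 312 - 49 = 263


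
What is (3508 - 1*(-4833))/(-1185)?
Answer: -8341/1185 ≈ -7.0388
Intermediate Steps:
(3508 - 1*(-4833))/(-1185) = (3508 + 4833)*(-1/1185) = 8341*(-1/1185) = -8341/1185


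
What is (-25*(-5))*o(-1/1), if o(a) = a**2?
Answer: 125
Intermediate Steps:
(-25*(-5))*o(-1/1) = (-25*(-5))*(-1/1)**2 = 125*(-1*1)**2 = 125*(-1)**2 = 125*1 = 125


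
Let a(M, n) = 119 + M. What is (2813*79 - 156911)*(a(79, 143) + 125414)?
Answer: 8204473392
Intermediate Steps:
(2813*79 - 156911)*(a(79, 143) + 125414) = (2813*79 - 156911)*((119 + 79) + 125414) = (222227 - 156911)*(198 + 125414) = 65316*125612 = 8204473392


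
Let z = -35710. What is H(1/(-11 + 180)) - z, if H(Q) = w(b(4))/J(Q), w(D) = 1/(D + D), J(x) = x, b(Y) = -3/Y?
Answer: 106792/3 ≈ 35597.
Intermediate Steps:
w(D) = 1/(2*D)
H(Q) = -2/(3*Q) (H(Q) = (1/(2*((-3/4))))/Q = (1/(2*((-3*1/4))))/Q = (1/(2*(-3/4)))/Q = ((1/2)*(-4/3))/Q = -2/(3*Q))
H(1/(-11 + 180)) - z = -2/(3*(1/(-11 + 180))) - 1*(-35710) = -2/(3*(1/169)) + 35710 = -2/(3*1/169) + 35710 = -2/3*169 + 35710 = -338/3 + 35710 = 106792/3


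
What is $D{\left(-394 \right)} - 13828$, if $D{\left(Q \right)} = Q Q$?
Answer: $141408$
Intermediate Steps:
$D{\left(Q \right)} = Q^{2}$
$D{\left(-394 \right)} - 13828 = \left(-394\right)^{2} - 13828 = 155236 - 13828 = 141408$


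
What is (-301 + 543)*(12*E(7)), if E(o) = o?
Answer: 20328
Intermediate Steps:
(-301 + 543)*(12*E(7)) = (-301 + 543)*(12*7) = 242*84 = 20328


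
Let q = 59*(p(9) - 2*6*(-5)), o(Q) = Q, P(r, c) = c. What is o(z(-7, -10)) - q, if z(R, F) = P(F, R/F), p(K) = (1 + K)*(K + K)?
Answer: -141593/10 ≈ -14159.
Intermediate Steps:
p(K) = 2*K*(1 + K) (p(K) = (1 + K)*(2*K) = 2*K*(1 + K))
z(R, F) = R/F
q = 14160 (q = 59*(2*9*(1 + 9) - 2*6*(-5)) = 59*(2*9*10 - 12*(-5)) = 59*(180 + 60) = 59*240 = 14160)
o(z(-7, -10)) - q = -7/(-10) - 1*14160 = -7*(-1/10) - 14160 = 7/10 - 14160 = -141593/10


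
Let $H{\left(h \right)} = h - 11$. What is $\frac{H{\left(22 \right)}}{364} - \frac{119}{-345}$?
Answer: $\frac{47111}{125580} \approx 0.37515$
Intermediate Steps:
$H{\left(h \right)} = -11 + h$
$\frac{H{\left(22 \right)}}{364} - \frac{119}{-345} = \frac{-11 + 22}{364} - \frac{119}{-345} = 11 \cdot \frac{1}{364} - - \frac{119}{345} = \frac{11}{364} + \frac{119}{345} = \frac{47111}{125580}$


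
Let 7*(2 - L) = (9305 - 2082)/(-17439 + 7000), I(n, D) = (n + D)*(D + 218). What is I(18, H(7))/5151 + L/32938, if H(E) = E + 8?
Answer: 6169092863435/4132610339858 ≈ 1.4928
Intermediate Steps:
H(E) = 8 + E
I(n, D) = (218 + D)*(D + n) (I(n, D) = (D + n)*(218 + D) = (218 + D)*(D + n))
L = 153369/73073 (L = 2 - (9305 - 2082)/(7*(-17439 + 7000)) = 2 - 7223/(7*(-10439)) = 2 - 7223*(-1)/(7*10439) = 2 - 1/7*(-7223/10439) = 2 + 7223/73073 = 153369/73073 ≈ 2.0988)
I(18, H(7))/5151 + L/32938 = ((8 + 7)**2 + 218*(8 + 7) + 218*18 + (8 + 7)*18)/5151 + (153369/73073)/32938 = (15**2 + 218*15 + 3924 + 15*18)*(1/5151) + (153369/73073)*(1/32938) = (225 + 3270 + 3924 + 270)*(1/5151) + 153369/2406878474 = 7689*(1/5151) + 153369/2406878474 = 2563/1717 + 153369/2406878474 = 6169092863435/4132610339858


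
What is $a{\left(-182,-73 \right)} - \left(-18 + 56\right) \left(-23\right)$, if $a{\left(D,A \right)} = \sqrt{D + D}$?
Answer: $874 + 2 i \sqrt{91} \approx 874.0 + 19.079 i$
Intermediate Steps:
$a{\left(D,A \right)} = \sqrt{2} \sqrt{D}$ ($a{\left(D,A \right)} = \sqrt{2 D} = \sqrt{2} \sqrt{D}$)
$a{\left(-182,-73 \right)} - \left(-18 + 56\right) \left(-23\right) = \sqrt{2} \sqrt{-182} - \left(-18 + 56\right) \left(-23\right) = \sqrt{2} i \sqrt{182} - 38 \left(-23\right) = 2 i \sqrt{91} - -874 = 2 i \sqrt{91} + 874 = 874 + 2 i \sqrt{91}$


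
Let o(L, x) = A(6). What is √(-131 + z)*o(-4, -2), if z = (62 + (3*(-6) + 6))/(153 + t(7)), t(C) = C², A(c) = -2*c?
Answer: -12*I*√1333806/101 ≈ -137.22*I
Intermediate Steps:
o(L, x) = -12 (o(L, x) = -2*6 = -12)
z = 25/101 (z = (62 + (3*(-6) + 6))/(153 + 7²) = (62 + (-18 + 6))/(153 + 49) = (62 - 12)/202 = 50*(1/202) = 25/101 ≈ 0.24752)
√(-131 + z)*o(-4, -2) = √(-131 + 25/101)*(-12) = √(-13206/101)*(-12) = (I*√1333806/101)*(-12) = -12*I*√1333806/101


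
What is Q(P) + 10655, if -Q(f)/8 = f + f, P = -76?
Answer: 11871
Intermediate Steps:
Q(f) = -16*f (Q(f) = -8*(f + f) = -16*f)
Q(P) + 10655 = -16*(-76) + 10655 = 1216 + 10655 = 11871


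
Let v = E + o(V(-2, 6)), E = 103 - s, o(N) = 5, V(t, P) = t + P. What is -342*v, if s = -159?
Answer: -91314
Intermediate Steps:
V(t, P) = P + t
E = 262 (E = 103 - 1*(-159) = 103 + 159 = 262)
v = 267 (v = 262 + 5 = 267)
-342*v = -342*267 = -91314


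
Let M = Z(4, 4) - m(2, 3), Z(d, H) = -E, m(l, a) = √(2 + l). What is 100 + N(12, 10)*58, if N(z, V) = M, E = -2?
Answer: 100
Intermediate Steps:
Z(d, H) = 2 (Z(d, H) = -1*(-2) = 2)
M = 0 (M = 2 - √(2 + 2) = 2 - √4 = 2 - 1*2 = 2 - 2 = 0)
N(z, V) = 0
100 + N(12, 10)*58 = 100 + 0*58 = 100 + 0 = 100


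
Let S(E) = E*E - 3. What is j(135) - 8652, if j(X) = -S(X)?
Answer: -26874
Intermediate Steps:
S(E) = -3 + E**2 (S(E) = E**2 - 3 = -3 + E**2)
j(X) = 3 - X**2 (j(X) = -(-3 + X**2) = 3 - X**2)
j(135) - 8652 = (3 - 1*135**2) - 8652 = (3 - 1*18225) - 8652 = (3 - 18225) - 8652 = -18222 - 8652 = -26874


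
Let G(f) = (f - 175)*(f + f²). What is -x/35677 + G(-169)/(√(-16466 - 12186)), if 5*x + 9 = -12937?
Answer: 12946/178385 + 375648*I*√7163/551 ≈ 0.072573 + 57700.0*I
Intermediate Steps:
x = -12946/5 (x = -9/5 + (⅕)*(-12937) = -9/5 - 12937/5 = -12946/5 ≈ -2589.2)
G(f) = (-175 + f)*(f + f²)
-x/35677 + G(-169)/(√(-16466 - 12186)) = -1*(-12946/5)/35677 + (-169*(-175 + (-169)² - 174*(-169)))/(√(-16466 - 12186)) = (12946/5)*(1/35677) + (-169*(-175 + 28561 + 29406))/(√(-28652)) = 12946/178385 + (-169*57792)/((2*I*√7163)) = 12946/178385 - (-375648)*I*√7163/551 = 12946/178385 + 375648*I*√7163/551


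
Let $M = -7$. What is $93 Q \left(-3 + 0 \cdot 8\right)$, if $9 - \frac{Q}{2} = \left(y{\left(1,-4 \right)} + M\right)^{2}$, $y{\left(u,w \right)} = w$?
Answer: $62496$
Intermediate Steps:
$Q = -224$ ($Q = 18 - 2 \left(-4 - 7\right)^{2} = 18 - 2 \left(-11\right)^{2} = 18 - 242 = -224$)
$93 Q \left(-3 + 0 \cdot 8\right) = 93 \left(-224\right) \left(-3 + 0 \cdot 8\right) = - 20832 \left(-3 + 0\right) = \left(-20832\right) \left(-3\right) = 62496$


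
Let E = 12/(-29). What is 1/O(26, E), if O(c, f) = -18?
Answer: -1/18 ≈ -0.055556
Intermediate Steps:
E = -12/29 (E = 12*(-1/29) = -12/29 ≈ -0.41379)
1/O(26, E) = 1/(-18) = -1/18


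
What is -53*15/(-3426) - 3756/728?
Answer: -256027/51961 ≈ -4.9273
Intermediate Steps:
-53*15/(-3426) - 3756/728 = -795*(-1/3426) - 3756*1/728 = 265/1142 - 939/182 = -256027/51961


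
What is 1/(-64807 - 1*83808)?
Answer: -1/148615 ≈ -6.7288e-6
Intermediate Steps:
1/(-64807 - 1*83808) = 1/(-64807 - 83808) = 1/(-148615) = -1/148615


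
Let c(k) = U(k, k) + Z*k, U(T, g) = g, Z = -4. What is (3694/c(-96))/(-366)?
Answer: -1847/52704 ≈ -0.035045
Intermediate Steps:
c(k) = -3*k (c(k) = k - 4*k = -3*k)
(3694/c(-96))/(-366) = (3694/((-3*(-96))))/(-366) = (3694/288)*(-1/366) = (3694*(1/288))*(-1/366) = (1847/144)*(-1/366) = -1847/52704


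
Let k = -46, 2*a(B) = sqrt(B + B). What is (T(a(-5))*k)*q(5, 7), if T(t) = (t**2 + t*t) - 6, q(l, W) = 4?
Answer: 2024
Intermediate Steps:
a(B) = sqrt(2)*sqrt(B)/2 (a(B) = sqrt(B + B)/2 = sqrt(2*B)/2 = (sqrt(2)*sqrt(B))/2 = sqrt(2)*sqrt(B)/2)
T(t) = -6 + 2*t**2 (T(t) = (t**2 + t**2) - 6 = 2*t**2 - 6 = -6 + 2*t**2)
(T(a(-5))*k)*q(5, 7) = ((-6 + 2*(sqrt(2)*sqrt(-5)/2)**2)*(-46))*4 = ((-6 + 2*(sqrt(2)*(I*sqrt(5))/2)**2)*(-46))*4 = ((-6 + 2*(I*sqrt(10)/2)**2)*(-46))*4 = ((-6 + 2*(-5/2))*(-46))*4 = ((-6 - 5)*(-46))*4 = -11*(-46)*4 = 506*4 = 2024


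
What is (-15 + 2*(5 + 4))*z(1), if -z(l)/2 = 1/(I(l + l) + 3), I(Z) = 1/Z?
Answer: -12/7 ≈ -1.7143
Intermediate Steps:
z(l) = -2/(3 + 1/(2*l)) (z(l) = -2/(1/(l + l) + 3) = -2/(1/(2*l) + 3) = -2/(3 + 1/(2*l)))
(-15 + 2*(5 + 4))*z(1) = (-15 + 2*(5 + 4))*(-4*1/(1 + 6*1)) = (-15 + 2*9)*(-4*1/(1 + 6)) = (-15 + 18)*(-4*1/7) = 3*(-4*1*⅐) = 3*(-4/7) = -12/7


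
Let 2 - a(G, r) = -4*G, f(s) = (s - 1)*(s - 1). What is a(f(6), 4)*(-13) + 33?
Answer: -1293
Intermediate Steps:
f(s) = (-1 + s)**2 (f(s) = (-1 + s)*(-1 + s) = (-1 + s)**2)
a(G, r) = 2 + 4*G (a(G, r) = 2 - (-4)*G = 2 + 4*G)
a(f(6), 4)*(-13) + 33 = (2 + 4*(-1 + 6)**2)*(-13) + 33 = (2 + 4*5**2)*(-13) + 33 = (2 + 4*25)*(-13) + 33 = (2 + 100)*(-13) + 33 = 102*(-13) + 33 = -1326 + 33 = -1293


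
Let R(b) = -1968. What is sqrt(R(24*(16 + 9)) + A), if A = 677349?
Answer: sqrt(675381) ≈ 821.82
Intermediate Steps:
sqrt(R(24*(16 + 9)) + A) = sqrt(-1968 + 677349) = sqrt(675381)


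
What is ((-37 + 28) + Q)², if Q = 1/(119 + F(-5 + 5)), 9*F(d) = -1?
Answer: 92563641/1144900 ≈ 80.849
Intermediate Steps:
F(d) = -⅑ (F(d) = (⅑)*(-1) = -⅑)
Q = 9/1070 (Q = 1/(119 - ⅑) = 1/(1070/9) = 9/1070 ≈ 0.0084112)
((-37 + 28) + Q)² = ((-37 + 28) + 9/1070)² = (-9 + 9/1070)² = (-9621/1070)² = 92563641/1144900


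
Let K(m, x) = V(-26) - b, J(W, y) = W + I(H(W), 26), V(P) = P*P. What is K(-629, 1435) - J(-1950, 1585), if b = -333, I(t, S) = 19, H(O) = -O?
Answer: 2940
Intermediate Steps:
V(P) = P²
J(W, y) = 19 + W (J(W, y) = W + 19 = 19 + W)
K(m, x) = 1009 (K(m, x) = (-26)² - 1*(-333) = 676 + 333 = 1009)
K(-629, 1435) - J(-1950, 1585) = 1009 - (19 - 1950) = 1009 - 1*(-1931) = 1009 + 1931 = 2940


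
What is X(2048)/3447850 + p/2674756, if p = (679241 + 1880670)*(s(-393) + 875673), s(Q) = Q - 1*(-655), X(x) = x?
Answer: 78889469295982781/94103647700 ≈ 8.3833e+5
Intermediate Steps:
s(Q) = 655 + Q (s(Q) = Q + 655 = 655 + Q)
p = 2242315641785 (p = (679241 + 1880670)*((655 - 393) + 875673) = 2559911*(262 + 875673) = 2559911*875935 = 2242315641785)
X(2048)/3447850 + p/2674756 = 2048/3447850 + 2242315641785/2674756 = 2048*(1/3447850) + 2242315641785*(1/2674756) = 1024/1723925 + 2242315641785/2674756 = 78889469295982781/94103647700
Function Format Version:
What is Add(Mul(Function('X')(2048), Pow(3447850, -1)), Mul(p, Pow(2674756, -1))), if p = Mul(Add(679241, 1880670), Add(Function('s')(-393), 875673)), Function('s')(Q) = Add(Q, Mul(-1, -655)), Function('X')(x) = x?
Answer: Rational(78889469295982781, 94103647700) ≈ 8.3833e+5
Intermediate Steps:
Function('s')(Q) = Add(655, Q) (Function('s')(Q) = Add(Q, 655) = Add(655, Q))
p = 2242315641785 (p = Mul(Add(679241, 1880670), Add(Add(655, -393), 875673)) = Mul(2559911, Add(262, 875673)) = Mul(2559911, 875935) = 2242315641785)
Add(Mul(Function('X')(2048), Pow(3447850, -1)), Mul(p, Pow(2674756, -1))) = Add(Mul(2048, Pow(3447850, -1)), Mul(2242315641785, Pow(2674756, -1))) = Add(Mul(2048, Rational(1, 3447850)), Mul(2242315641785, Rational(1, 2674756))) = Add(Rational(1024, 1723925), Rational(2242315641785, 2674756)) = Rational(78889469295982781, 94103647700)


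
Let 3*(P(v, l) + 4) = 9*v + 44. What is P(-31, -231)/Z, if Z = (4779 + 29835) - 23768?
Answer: -247/32538 ≈ -0.0075911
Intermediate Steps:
P(v, l) = 32/3 + 3*v (P(v, l) = -4 + (9*v + 44)/3 = -4 + (44 + 9*v)/3 = -4 + (44/3 + 3*v) = 32/3 + 3*v)
Z = 10846 (Z = 34614 - 23768 = 10846)
P(-31, -231)/Z = (32/3 + 3*(-31))/10846 = (32/3 - 93)*(1/10846) = -247/3*1/10846 = -247/32538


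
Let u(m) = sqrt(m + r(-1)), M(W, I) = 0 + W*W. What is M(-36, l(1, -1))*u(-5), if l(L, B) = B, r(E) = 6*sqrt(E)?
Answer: 1296*sqrt(-5 + 6*I) ≈ 1536.3 + 3280.0*I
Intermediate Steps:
M(W, I) = W**2 (M(W, I) = 0 + W**2 = W**2)
u(m) = sqrt(m + 6*I) (u(m) = sqrt(m + 6*sqrt(-1)) = sqrt(m + 6*I))
M(-36, l(1, -1))*u(-5) = (-36)**2*sqrt(-5 + 6*I) = 1296*sqrt(-5 + 6*I)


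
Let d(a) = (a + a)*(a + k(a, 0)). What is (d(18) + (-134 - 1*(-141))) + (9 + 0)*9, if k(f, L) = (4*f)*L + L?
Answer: 736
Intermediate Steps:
k(f, L) = L + 4*L*f (k(f, L) = 4*L*f + L = L + 4*L*f)
d(a) = 2*a² (d(a) = (a + a)*(a + 0*(1 + 4*a)) = (2*a)*(a + 0) = (2*a)*a = 2*a²)
(d(18) + (-134 - 1*(-141))) + (9 + 0)*9 = (2*18² + (-134 - 1*(-141))) + (9 + 0)*9 = (2*324 + (-134 + 141)) + 9*9 = (648 + 7) + 81 = 655 + 81 = 736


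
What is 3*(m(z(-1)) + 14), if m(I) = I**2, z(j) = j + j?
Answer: 54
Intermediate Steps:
z(j) = 2*j
3*(m(z(-1)) + 14) = 3*((2*(-1))**2 + 14) = 3*((-2)**2 + 14) = 3*(4 + 14) = 3*18 = 54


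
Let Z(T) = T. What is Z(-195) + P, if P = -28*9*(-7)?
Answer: 1569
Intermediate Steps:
P = 1764 (P = -252*(-7) = 1764)
Z(-195) + P = -195 + 1764 = 1569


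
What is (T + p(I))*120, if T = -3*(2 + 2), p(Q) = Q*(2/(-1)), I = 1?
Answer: -1680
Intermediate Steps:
p(Q) = -2*Q (p(Q) = Q*(2*(-1)) = Q*(-2) = -2*Q)
T = -12 (T = -3*4 = -12)
(T + p(I))*120 = (-12 - 2*1)*120 = (-12 - 2)*120 = -14*120 = -1680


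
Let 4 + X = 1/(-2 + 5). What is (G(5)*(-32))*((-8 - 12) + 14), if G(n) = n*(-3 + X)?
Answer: -6400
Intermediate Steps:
X = -11/3 (X = -4 + 1/(-2 + 5) = -4 + 1/3 = -11/3 ≈ -3.6667)
G(n) = -20*n/3 (G(n) = n*(-3 - 11/3) = n*(-20/3) = -20*n/3)
(G(5)*(-32))*((-8 - 12) + 14) = (-20/3*5*(-32))*((-8 - 12) + 14) = (-100/3*(-32))*(-20 + 14) = (3200/3)*(-6) = -6400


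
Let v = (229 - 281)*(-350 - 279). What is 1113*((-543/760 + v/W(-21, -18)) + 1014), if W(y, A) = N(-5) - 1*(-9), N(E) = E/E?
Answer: 724764453/152 ≈ 4.7682e+6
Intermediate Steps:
N(E) = 1
W(y, A) = 10 (W(y, A) = 1 - 1*(-9) = 1 + 9 = 10)
v = 32708 (v = -52*(-629) = 32708)
1113*((-543/760 + v/W(-21, -18)) + 1014) = 1113*((-543/760 + 32708/10) + 1014) = 1113*((-543*1/760 + 32708*(1/10)) + 1014) = 1113*((-543/760 + 16354/5) + 1014) = 1113*(497053/152 + 1014) = 1113*(651181/152) = 724764453/152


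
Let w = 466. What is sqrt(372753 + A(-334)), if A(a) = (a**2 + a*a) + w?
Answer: 3*sqrt(66259) ≈ 772.22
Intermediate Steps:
A(a) = 466 + 2*a**2 (A(a) = (a**2 + a*a) + 466 = (a**2 + a**2) + 466 = 2*a**2 + 466 = 466 + 2*a**2)
sqrt(372753 + A(-334)) = sqrt(372753 + (466 + 2*(-334)**2)) = sqrt(372753 + (466 + 2*111556)) = sqrt(372753 + (466 + 223112)) = sqrt(372753 + 223578) = sqrt(596331) = 3*sqrt(66259)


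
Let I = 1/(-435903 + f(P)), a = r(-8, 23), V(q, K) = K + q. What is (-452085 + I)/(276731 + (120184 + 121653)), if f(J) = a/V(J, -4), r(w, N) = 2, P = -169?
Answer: -17046140922979/19552923025764 ≈ -0.87179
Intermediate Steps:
a = 2
f(J) = 2/(-4 + J)
I = -173/75411221 (I = 1/(-435903 + 2/(-4 - 169)) = 1/(-435903 + 2/(-173)) = 1/(-435903 + 2*(-1/173)) = 1/(-435903 - 2/173) = 1/(-75411221/173) = -173/75411221 ≈ -2.2941e-6)
(-452085 + I)/(276731 + (120184 + 121653)) = (-452085 - 173/75411221)/(276731 + (120184 + 121653)) = -34092281845958/(75411221*(276731 + 241837)) = -34092281845958/75411221/518568 = -34092281845958/75411221*1/518568 = -17046140922979/19552923025764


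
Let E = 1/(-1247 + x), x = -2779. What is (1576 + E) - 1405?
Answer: 688445/4026 ≈ 171.00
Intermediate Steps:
E = -1/4026 (E = 1/(-1247 - 2779) = 1/(-4026) = -1/4026 ≈ -0.00024839)
(1576 + E) - 1405 = (1576 - 1/4026) - 1405 = 6344975/4026 - 1405 = 688445/4026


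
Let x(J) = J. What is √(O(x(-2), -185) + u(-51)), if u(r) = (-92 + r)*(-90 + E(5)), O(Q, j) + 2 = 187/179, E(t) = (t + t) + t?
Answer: 2*√85902279/179 ≈ 103.56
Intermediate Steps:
E(t) = 3*t (E(t) = 2*t + t = 3*t)
O(Q, j) = -171/179 (O(Q, j) = -2 + 187/179 = -171/179)
u(r) = 6900 - 75*r (u(r) = (-92 + r)*(-90 + 3*5) = (-92 + r)*(-90 + 15) = (-92 + r)*(-75) = 6900 - 75*r)
√(O(x(-2), -185) + u(-51)) = √(-171/179 + (6900 - 75*(-51))) = √(-171/179 + (6900 + 3825)) = √(-171/179 + 10725) = √(1919604/179) = 2*√85902279/179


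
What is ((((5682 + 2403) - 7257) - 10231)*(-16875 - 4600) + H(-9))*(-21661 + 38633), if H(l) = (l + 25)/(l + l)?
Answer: 30844315674124/9 ≈ 3.4271e+12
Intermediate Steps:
H(l) = (25 + l)/(2*l) (H(l) = (25 + l)/((2*l)) = (25 + l)*(1/(2*l)) = (25 + l)/(2*l))
((((5682 + 2403) - 7257) - 10231)*(-16875 - 4600) + H(-9))*(-21661 + 38633) = ((((5682 + 2403) - 7257) - 10231)*(-16875 - 4600) + (½)*(25 - 9)/(-9))*(-21661 + 38633) = (((8085 - 7257) - 10231)*(-21475) + (½)*(-⅑)*16)*16972 = ((828 - 10231)*(-21475) - 8/9)*16972 = (-9403*(-21475) - 8/9)*16972 = (201929425 - 8/9)*16972 = (1817364817/9)*16972 = 30844315674124/9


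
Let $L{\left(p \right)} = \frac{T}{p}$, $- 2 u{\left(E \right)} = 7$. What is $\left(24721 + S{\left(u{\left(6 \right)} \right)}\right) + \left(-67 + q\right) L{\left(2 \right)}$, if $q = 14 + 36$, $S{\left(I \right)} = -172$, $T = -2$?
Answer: $24566$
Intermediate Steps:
$u{\left(E \right)} = - \frac{7}{2}$ ($u{\left(E \right)} = \left(- \frac{1}{2}\right) 7 = - \frac{7}{2}$)
$L{\left(p \right)} = - \frac{2}{p}$
$q = 50$
$\left(24721 + S{\left(u{\left(6 \right)} \right)}\right) + \left(-67 + q\right) L{\left(2 \right)} = \left(24721 - 172\right) + \left(-67 + 50\right) \left(- \frac{2}{2}\right) = 24549 - 17 \left(\left(-2\right) \frac{1}{2}\right) = 24549 - -17 = 24549 + 17 = 24566$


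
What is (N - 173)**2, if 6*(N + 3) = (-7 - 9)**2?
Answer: 160000/9 ≈ 17778.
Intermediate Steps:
N = 119/3 (N = -3 + (-7 - 9)**2/6 = -3 + (1/6)*(-16)**2 = -3 + (1/6)*256 = -3 + 128/3 = 119/3 ≈ 39.667)
(N - 173)**2 = (119/3 - 173)**2 = (-400/3)**2 = 160000/9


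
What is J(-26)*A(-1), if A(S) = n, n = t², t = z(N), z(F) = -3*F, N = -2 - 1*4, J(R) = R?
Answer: -8424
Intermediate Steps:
N = -6 (N = -2 - 4 = -6)
t = 18 (t = -3*(-6) = 18)
n = 324 (n = 18² = 324)
A(S) = 324
J(-26)*A(-1) = -26*324 = -8424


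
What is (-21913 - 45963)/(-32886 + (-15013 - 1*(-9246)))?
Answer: 67876/38653 ≈ 1.7560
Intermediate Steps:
(-21913 - 45963)/(-32886 + (-15013 - 1*(-9246))) = -67876/(-32886 + (-15013 + 9246)) = -67876/(-32886 - 5767) = -67876/(-38653) = -67876*(-1/38653) = 67876/38653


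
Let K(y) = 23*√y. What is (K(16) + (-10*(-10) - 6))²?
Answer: 34596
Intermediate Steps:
(K(16) + (-10*(-10) - 6))² = (23*√16 + (-10*(-10) - 6))² = (23*4 + (100 - 6))² = (92 + 94)² = 186² = 34596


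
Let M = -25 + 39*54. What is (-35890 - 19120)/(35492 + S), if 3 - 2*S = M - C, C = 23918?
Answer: -27505/23206 ≈ -1.1853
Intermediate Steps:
M = 2081 (M = -25 + 2106 = 2081)
S = 10920 (S = 3/2 - (2081 - 1*23918)/2 = 3/2 - (2081 - 23918)/2 = 3/2 - 1/2*(-21837) = 3/2 + 21837/2 = 10920)
(-35890 - 19120)/(35492 + S) = (-35890 - 19120)/(35492 + 10920) = -55010/46412 = -55010*1/46412 = -27505/23206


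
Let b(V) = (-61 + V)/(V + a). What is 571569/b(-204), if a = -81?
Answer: 32579433/53 ≈ 6.1471e+5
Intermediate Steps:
b(V) = (-61 + V)/(-81 + V) (b(V) = (-61 + V)/(V - 81) = (-61 + V)/(-81 + V))
571569/b(-204) = 571569/(((-61 - 204)/(-81 - 204))) = 571569/((-265/(-285))) = 571569/((-1/285*(-265))) = 571569/(53/57) = 571569*(57/53) = 32579433/53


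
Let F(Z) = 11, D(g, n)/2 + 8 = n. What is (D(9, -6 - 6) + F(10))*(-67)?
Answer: 1943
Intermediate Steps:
D(g, n) = -16 + 2*n
(D(9, -6 - 6) + F(10))*(-67) = ((-16 + 2*(-6 - 6)) + 11)*(-67) = ((-16 + 2*(-12)) + 11)*(-67) = ((-16 - 24) + 11)*(-67) = (-40 + 11)*(-67) = -29*(-67) = 1943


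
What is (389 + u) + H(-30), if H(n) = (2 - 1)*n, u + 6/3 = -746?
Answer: -389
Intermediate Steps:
u = -748 (u = -2 - 746 = -748)
H(n) = n (H(n) = 1*n = n)
(389 + u) + H(-30) = (389 - 748) - 30 = -359 - 30 = -389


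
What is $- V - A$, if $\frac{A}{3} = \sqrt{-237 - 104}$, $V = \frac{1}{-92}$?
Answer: $\frac{1}{92} - 3 i \sqrt{341} \approx 0.01087 - 55.399 i$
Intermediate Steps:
$V = - \frac{1}{92} \approx -0.01087$
$A = 3 i \sqrt{341}$ ($A = 3 \sqrt{-237 - 104} = 3 \sqrt{-341} = 3 i \sqrt{341} \approx 55.399 i$)
$- V - A = \left(-1\right) \left(- \frac{1}{92}\right) - 3 i \sqrt{341} = \frac{1}{92} - 3 i \sqrt{341}$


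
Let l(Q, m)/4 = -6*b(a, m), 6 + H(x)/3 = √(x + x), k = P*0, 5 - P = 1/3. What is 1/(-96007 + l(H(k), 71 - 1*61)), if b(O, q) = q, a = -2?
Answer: -1/96247 ≈ -1.0390e-5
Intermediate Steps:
P = 14/3 (P = 5 - 1/3 = 5 - 1*⅓ = 5 - ⅓ = 14/3 ≈ 4.6667)
k = 0 (k = (14/3)*0 = 0)
H(x) = -18 + 3*√2*√x (H(x) = -18 + 3*√(x + x) = -18 + 3*√(2*x) = -18 + 3*(√2*√x) = -18 + 3*√2*√x)
l(Q, m) = -24*m (l(Q, m) = 4*(-6*m) = -24*m)
1/(-96007 + l(H(k), 71 - 1*61)) = 1/(-96007 - 24*(71 - 1*61)) = 1/(-96007 - 24*(71 - 61)) = 1/(-96007 - 24*10) = 1/(-96007 - 240) = 1/(-96247) = -1/96247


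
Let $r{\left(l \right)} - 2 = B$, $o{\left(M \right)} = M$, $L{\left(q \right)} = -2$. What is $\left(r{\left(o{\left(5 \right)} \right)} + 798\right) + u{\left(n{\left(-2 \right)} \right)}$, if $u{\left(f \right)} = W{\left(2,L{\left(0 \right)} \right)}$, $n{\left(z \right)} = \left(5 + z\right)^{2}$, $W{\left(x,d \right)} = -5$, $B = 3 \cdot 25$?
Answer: $870$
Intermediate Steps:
$B = 75$
$r{\left(l \right)} = 77$ ($r{\left(l \right)} = 2 + 75 = 77$)
$u{\left(f \right)} = -5$
$\left(r{\left(o{\left(5 \right)} \right)} + 798\right) + u{\left(n{\left(-2 \right)} \right)} = \left(77 + 798\right) - 5 = 875 - 5 = 870$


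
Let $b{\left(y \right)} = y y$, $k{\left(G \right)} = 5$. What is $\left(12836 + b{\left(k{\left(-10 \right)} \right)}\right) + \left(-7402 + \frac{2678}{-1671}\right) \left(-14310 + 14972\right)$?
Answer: $- \frac{8168389309}{1671} \approx -4.8883 \cdot 10^{6}$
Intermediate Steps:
$b{\left(y \right)} = y^{2}$
$\left(12836 + b{\left(k{\left(-10 \right)} \right)}\right) + \left(-7402 + \frac{2678}{-1671}\right) \left(-14310 + 14972\right) = \left(12836 + 5^{2}\right) + \left(-7402 + \frac{2678}{-1671}\right) \left(-14310 + 14972\right) = \left(12836 + 25\right) + \left(-7402 + 2678 \left(- \frac{1}{1671}\right)\right) 662 = 12861 + \left(-7402 - \frac{2678}{1671}\right) 662 = 12861 - \frac{8189880040}{1671} = - \frac{8168389309}{1671}$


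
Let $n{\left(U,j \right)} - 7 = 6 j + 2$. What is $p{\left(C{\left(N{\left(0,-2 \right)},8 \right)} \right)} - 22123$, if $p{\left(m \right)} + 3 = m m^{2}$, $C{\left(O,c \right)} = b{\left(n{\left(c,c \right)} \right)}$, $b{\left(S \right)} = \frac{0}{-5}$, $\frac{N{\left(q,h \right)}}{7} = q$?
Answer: $-22126$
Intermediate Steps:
$N{\left(q,h \right)} = 7 q$
$n{\left(U,j \right)} = 9 + 6 j$ ($n{\left(U,j \right)} = 7 + \left(6 j + 2\right) = 7 + \left(2 + 6 j\right) = 9 + 6 j$)
$b{\left(S \right)} = 0$ ($b{\left(S \right)} = 0 \left(- \frac{1}{5}\right) = 0$)
$C{\left(O,c \right)} = 0$
$p{\left(m \right)} = -3 + m^{3}$ ($p{\left(m \right)} = -3 + m m^{2} = -3 + m^{3}$)
$p{\left(C{\left(N{\left(0,-2 \right)},8 \right)} \right)} - 22123 = \left(-3 + 0^{3}\right) - 22123 = \left(-3 + 0\right) - 22123 = -3 - 22123 = -22126$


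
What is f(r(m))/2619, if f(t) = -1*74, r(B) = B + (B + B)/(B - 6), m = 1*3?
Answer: -74/2619 ≈ -0.028255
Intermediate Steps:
m = 3
r(B) = B + 2*B/(-6 + B) (r(B) = B + (2*B)/(-6 + B) = B + 2*B/(-6 + B))
f(t) = -74
f(r(m))/2619 = -74/2619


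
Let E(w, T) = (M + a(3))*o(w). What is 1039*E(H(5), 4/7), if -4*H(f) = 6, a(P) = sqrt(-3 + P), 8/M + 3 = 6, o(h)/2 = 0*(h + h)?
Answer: 0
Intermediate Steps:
o(h) = 0 (o(h) = 2*(0*(h + h)) = 2*(0*(2*h)) = 2*0 = 0)
M = 8/3 (M = 8/(-3 + 6) = 8/3 ≈ 2.6667)
H(f) = -3/2 (H(f) = -1/4*6 = -3/2)
E(w, T) = 0 (E(w, T) = (8/3 + sqrt(-3 + 3))*0 = (8/3 + sqrt(0))*0 = (8/3 + 0)*0 = (8/3)*0 = 0)
1039*E(H(5), 4/7) = 1039*0 = 0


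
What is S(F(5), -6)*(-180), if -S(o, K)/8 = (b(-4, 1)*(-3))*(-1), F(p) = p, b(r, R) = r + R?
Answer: -12960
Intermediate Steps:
b(r, R) = R + r
S(o, K) = 72 (S(o, K) = -8*(1 - 4)*(-3)*(-1) = -8*(-3*(-3))*(-1) = -72*(-1) = -8*(-9) = 72)
S(F(5), -6)*(-180) = 72*(-180) = -12960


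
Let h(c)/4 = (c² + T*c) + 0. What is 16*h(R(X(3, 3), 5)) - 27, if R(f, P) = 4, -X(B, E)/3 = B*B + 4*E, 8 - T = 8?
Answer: 997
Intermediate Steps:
T = 0 (T = 8 - 1*8 = 8 - 8 = 0)
X(B, E) = -12*E - 3*B² (X(B, E) = -3*(B*B + 4*E) = -3*(B² + 4*E) = -12*E - 3*B²)
h(c) = 4*c² (h(c) = 4*((c² + 0*c) + 0) = 4*((c² + 0) + 0) = 4*(c² + 0) = 4*c²)
16*h(R(X(3, 3), 5)) - 27 = 16*(4*4²) - 27 = 16*(4*16) - 27 = 16*64 - 27 = 1024 - 27 = 997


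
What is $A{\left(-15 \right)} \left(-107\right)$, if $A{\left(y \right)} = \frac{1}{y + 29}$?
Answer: $- \frac{107}{14} \approx -7.6429$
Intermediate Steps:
$A{\left(y \right)} = \frac{1}{29 + y}$
$A{\left(-15 \right)} \left(-107\right) = \frac{1}{29 - 15} \left(-107\right) = \frac{1}{14} \left(-107\right) = - \frac{107}{14}$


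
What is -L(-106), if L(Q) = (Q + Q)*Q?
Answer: -22472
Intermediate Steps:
L(Q) = 2*Q**2 (L(Q) = (2*Q)*Q = 2*Q**2)
-L(-106) = -2*(-106)**2 = -2*11236 = -1*22472 = -22472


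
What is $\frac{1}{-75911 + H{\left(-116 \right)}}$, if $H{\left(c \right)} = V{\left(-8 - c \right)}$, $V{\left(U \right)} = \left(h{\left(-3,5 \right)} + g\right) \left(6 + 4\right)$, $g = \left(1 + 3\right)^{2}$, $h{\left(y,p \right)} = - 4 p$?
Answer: $- \frac{1}{75951} \approx -1.3166 \cdot 10^{-5}$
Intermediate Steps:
$g = 16$ ($g = 4^{2} = 16$)
$V{\left(U \right)} = -40$ ($V{\left(U \right)} = \left(\left(-4\right) 5 + 16\right) \left(6 + 4\right) = \left(-20 + 16\right) 10 = \left(-4\right) 10 = -40$)
$H{\left(c \right)} = -40$
$\frac{1}{-75911 + H{\left(-116 \right)}} = \frac{1}{-75911 - 40} = \frac{1}{-75951} = - \frac{1}{75951}$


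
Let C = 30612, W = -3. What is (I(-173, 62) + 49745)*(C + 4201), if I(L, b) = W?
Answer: 1731668246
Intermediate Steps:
I(L, b) = -3
(I(-173, 62) + 49745)*(C + 4201) = (-3 + 49745)*(30612 + 4201) = 49742*34813 = 1731668246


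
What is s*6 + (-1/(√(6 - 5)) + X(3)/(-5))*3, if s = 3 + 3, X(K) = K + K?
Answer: 147/5 ≈ 29.400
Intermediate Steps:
X(K) = 2*K
s = 6
s*6 + (-1/(√(6 - 5)) + X(3)/(-5))*3 = 6*6 + (-1/(√(6 - 5)) + (2*3)/(-5))*3 = 36 + (-1/(√1) + 6*(-⅕))*3 = 36 + (-1/1 - 6/5)*3 = 36 + (-1*1 - 6/5)*3 = 36 + (-1 - 6/5)*3 = 36 - 11/5*3 = 36 - 33/5 = 147/5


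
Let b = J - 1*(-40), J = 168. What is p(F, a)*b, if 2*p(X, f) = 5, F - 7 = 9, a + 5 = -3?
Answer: 520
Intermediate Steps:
a = -8 (a = -5 - 3 = -8)
F = 16 (F = 7 + 9 = 16)
p(X, f) = 5/2 (p(X, f) = (1/2)*5 = 5/2)
b = 208 (b = 168 - 1*(-40) = 168 + 40 = 208)
p(F, a)*b = (5/2)*208 = 520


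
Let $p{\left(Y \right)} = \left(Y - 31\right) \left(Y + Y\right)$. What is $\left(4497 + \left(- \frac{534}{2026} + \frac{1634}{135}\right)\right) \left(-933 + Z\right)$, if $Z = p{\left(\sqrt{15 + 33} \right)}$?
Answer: $- \frac{19114799392}{5065} - \frac{152918395136 \sqrt{3}}{136755} \approx -5.7107 \cdot 10^{6}$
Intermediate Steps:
$p{\left(Y \right)} = 2 Y \left(-31 + Y\right)$ ($p{\left(Y \right)} = \left(-31 + Y\right) 2 Y = 2 Y \left(-31 + Y\right)$)
$Z = 8 \sqrt{3} \left(-31 + 4 \sqrt{3}\right)$ ($Z = 2 \sqrt{15 + 33} \left(-31 + \sqrt{15 + 33}\right) = 2 \sqrt{48} \left(-31 + \sqrt{48}\right) = 2 \cdot 4 \sqrt{3} \left(-31 + 4 \sqrt{3}\right) = 8 \sqrt{3} \left(-31 + 4 \sqrt{3}\right) \approx -333.55$)
$\left(4497 + \left(- \frac{534}{2026} + \frac{1634}{135}\right)\right) \left(-933 + Z\right) = \left(4497 + \left(- \frac{534}{2026} + \frac{1634}{135}\right)\right) \left(-933 + \left(96 - 248 \sqrt{3}\right)\right) = \left(4497 + \left(\left(-534\right) \frac{1}{2026} + 1634 \cdot \frac{1}{135}\right)\right) \left(-837 - 248 \sqrt{3}\right) = \left(4497 + \left(- \frac{267}{1013} + \frac{1634}{135}\right)\right) \left(-837 - 248 \sqrt{3}\right) = \left(4497 + \frac{1619197}{136755}\right) \left(-837 - 248 \sqrt{3}\right) = \frac{616606432 \left(-837 - 248 \sqrt{3}\right)}{136755} = - \frac{19114799392}{5065} - \frac{152918395136 \sqrt{3}}{136755}$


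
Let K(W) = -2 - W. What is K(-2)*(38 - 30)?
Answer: 0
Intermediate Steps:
K(-2)*(38 - 30) = (-2 - 1*(-2))*(38 - 30) = (-2 + 2)*8 = 0*8 = 0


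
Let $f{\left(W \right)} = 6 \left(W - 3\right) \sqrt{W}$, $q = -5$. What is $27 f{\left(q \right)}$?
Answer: $- 1296 i \sqrt{5} \approx - 2897.9 i$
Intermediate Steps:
$f{\left(W \right)} = \sqrt{W} \left(-18 + 6 W\right)$ ($f{\left(W \right)} = 6 \left(-3 + W\right) \sqrt{W} = \left(-18 + 6 W\right) \sqrt{W} = \sqrt{W} \left(-18 + 6 W\right)$)
$27 f{\left(q \right)} = 27 \cdot 6 \sqrt{-5} \left(-3 - 5\right) = 27 \cdot 6 i \sqrt{5} \left(-8\right) = 27 \left(- 48 i \sqrt{5}\right) = - 1296 i \sqrt{5}$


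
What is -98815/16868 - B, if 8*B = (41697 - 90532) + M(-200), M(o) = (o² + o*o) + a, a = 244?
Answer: -132649383/33736 ≈ -3932.0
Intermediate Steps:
M(o) = 244 + 2*o² (M(o) = (o² + o*o) + 244 = (o² + o²) + 244 = 2*o² + 244 = 244 + 2*o²)
B = 31409/8 (B = ((41697 - 90532) + (244 + 2*(-200)²))/8 = (-48835 + (244 + 2*40000))/8 = (-48835 + (244 + 80000))/8 = (-48835 + 80244)/8 = (⅛)*31409 = 31409/8 ≈ 3926.1)
-98815/16868 - B = -98815/16868 - 1*31409/8 = -98815*1/16868 - 31409/8 = -98815/16868 - 31409/8 = -132649383/33736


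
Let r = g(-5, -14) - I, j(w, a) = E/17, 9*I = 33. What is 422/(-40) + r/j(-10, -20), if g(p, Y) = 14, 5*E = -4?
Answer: -3452/15 ≈ -230.13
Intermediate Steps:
I = 11/3 (I = (⅑)*33 = 11/3 ≈ 3.6667)
E = -⅘ (E = (⅕)*(-4) = -⅘ ≈ -0.80000)
j(w, a) = -4/85 (j(w, a) = -⅘/17 = -⅘*1/17 = -4/85)
r = 31/3 (r = 14 - 1*11/3 = 14 - 11/3 = 31/3 ≈ 10.333)
422/(-40) + r/j(-10, -20) = 422/(-40) + 31/(3*(-4/85)) = 422*(-1/40) + (31/3)*(-85/4) = -211/20 - 2635/12 = -3452/15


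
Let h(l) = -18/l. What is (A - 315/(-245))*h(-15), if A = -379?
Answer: -15864/35 ≈ -453.26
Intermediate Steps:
(A - 315/(-245))*h(-15) = (-379 - 315/(-245))*(-18/(-15)) = (-379 - 315*(-1/245))*(-18*(-1/15)) = (-379 + 9/7)*(6/5) = -2644/7*6/5 = -15864/35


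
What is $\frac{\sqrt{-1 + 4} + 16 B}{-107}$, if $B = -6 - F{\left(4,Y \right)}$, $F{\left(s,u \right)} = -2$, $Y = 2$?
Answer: $\frac{64}{107} - \frac{\sqrt{3}}{107} \approx 0.58194$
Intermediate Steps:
$B = -4$ ($B = -6 - -2 = -6 + 2 = -4$)
$\frac{\sqrt{-1 + 4} + 16 B}{-107} = \frac{\sqrt{-1 + 4} + 16 \left(-4\right)}{-107} = \left(\sqrt{3} - 64\right) \left(- \frac{1}{107}\right) = \left(-64 + \sqrt{3}\right) \left(- \frac{1}{107}\right) = \frac{64}{107} - \frac{\sqrt{3}}{107}$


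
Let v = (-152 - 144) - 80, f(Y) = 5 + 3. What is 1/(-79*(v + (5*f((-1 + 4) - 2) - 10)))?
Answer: 1/27334 ≈ 3.6584e-5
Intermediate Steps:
f(Y) = 8
v = -376 (v = -296 - 80 = -376)
1/(-79*(v + (5*f((-1 + 4) - 2) - 10))) = 1/(-79*(-376 + (5*8 - 10))) = 1/(-79*(-376 + (40 - 10))) = 1/(-79*(-376 + 30)) = 1/(-79*(-346)) = 1/27334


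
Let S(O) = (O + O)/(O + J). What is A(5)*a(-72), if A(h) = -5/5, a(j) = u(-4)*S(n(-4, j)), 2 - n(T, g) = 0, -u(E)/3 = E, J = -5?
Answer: 16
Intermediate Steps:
u(E) = -3*E
n(T, g) = 2 (n(T, g) = 2 - 1*0 = 2 + 0 = 2)
S(O) = 2*O/(-5 + O) (S(O) = (O + O)/(O - 5) = (2*O)/(-5 + O) = 2*O/(-5 + O))
a(j) = -16 (a(j) = (-3*(-4))*(2*2/(-5 + 2)) = 12*(2*2/(-3)) = 12*(2*2*(-⅓)) = 12*(-4/3) = -16)
A(h) = -1 (A(h) = -5*⅕ = -1)
A(5)*a(-72) = -1*(-16) = 16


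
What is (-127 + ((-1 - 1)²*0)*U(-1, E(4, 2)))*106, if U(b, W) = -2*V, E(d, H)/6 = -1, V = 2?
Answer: -13462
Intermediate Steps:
E(d, H) = -6 (E(d, H) = 6*(-1) = -6)
U(b, W) = -4 (U(b, W) = -2*2 = -4)
(-127 + ((-1 - 1)²*0)*U(-1, E(4, 2)))*106 = (-127 + ((-1 - 1)²*0)*(-4))*106 = (-127 + ((-2)²*0)*(-4))*106 = (-127 + (4*0)*(-4))*106 = (-127 + 0*(-4))*106 = (-127 + 0)*106 = -127*106 = -13462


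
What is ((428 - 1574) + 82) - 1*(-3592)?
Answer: 2528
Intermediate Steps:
((428 - 1574) + 82) - 1*(-3592) = (-1146 + 82) + 3592 = -1064 + 3592 = 2528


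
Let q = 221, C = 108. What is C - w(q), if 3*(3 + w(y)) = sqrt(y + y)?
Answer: 111 - sqrt(442)/3 ≈ 103.99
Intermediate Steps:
w(y) = -3 + sqrt(2)*sqrt(y)/3 (w(y) = -3 + sqrt(y + y)/3 = -3 + sqrt(2*y)/3 = -3 + (sqrt(2)*sqrt(y))/3 = -3 + sqrt(2)*sqrt(y)/3)
C - w(q) = 108 - (-3 + sqrt(2)*sqrt(221)/3) = 108 - (-3 + sqrt(442)/3) = 108 + (3 - sqrt(442)/3) = 111 - sqrt(442)/3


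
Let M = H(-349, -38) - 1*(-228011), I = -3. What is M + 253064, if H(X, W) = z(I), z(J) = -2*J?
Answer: 481081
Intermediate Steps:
H(X, W) = 6 (H(X, W) = -2*(-3) = 6)
M = 228017 (M = 6 - 1*(-228011) = 6 + 228011 = 228017)
M + 253064 = 228017 + 253064 = 481081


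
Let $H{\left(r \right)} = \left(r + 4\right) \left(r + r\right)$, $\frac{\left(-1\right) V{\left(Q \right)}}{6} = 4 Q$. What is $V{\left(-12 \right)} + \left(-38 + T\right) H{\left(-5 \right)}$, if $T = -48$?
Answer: $-572$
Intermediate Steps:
$V{\left(Q \right)} = - 24 Q$ ($V{\left(Q \right)} = - 6 \cdot 4 Q = - 24 Q$)
$H{\left(r \right)} = 2 r \left(4 + r\right)$ ($H{\left(r \right)} = \left(4 + r\right) 2 r = 2 r \left(4 + r\right)$)
$V{\left(-12 \right)} + \left(-38 + T\right) H{\left(-5 \right)} = \left(-24\right) \left(-12\right) + \left(-38 - 48\right) 2 \left(-5\right) \left(4 - 5\right) = 288 - 86 \cdot 2 \left(-5\right) \left(-1\right) = 288 - 860 = -572$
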